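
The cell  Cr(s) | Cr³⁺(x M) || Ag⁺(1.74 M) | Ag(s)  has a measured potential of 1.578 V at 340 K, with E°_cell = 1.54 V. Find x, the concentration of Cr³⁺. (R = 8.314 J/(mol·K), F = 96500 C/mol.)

From the Nernst equation, ln Q = nF(E° − E)/RT = 3×96500×(1.54 − 1.578)/(8.314×340) = -3.892, so Q = 0.0204.
With Q = [Cr³⁺]/[Ag⁺]^3 and the known concentrations, [Cr³⁺] in the numerator gives [Cr³⁺] = 0.11 M.

0.11 M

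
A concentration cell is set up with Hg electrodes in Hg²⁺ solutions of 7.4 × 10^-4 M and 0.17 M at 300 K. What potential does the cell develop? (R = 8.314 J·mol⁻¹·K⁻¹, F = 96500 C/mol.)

Both half-cells are Hg²⁺/Hg, so E°_cell = 0. The concentrated side is the cathode; the cell reaction moves Hg²⁺ from high to low concentration with n = 2.
Q = [Hg²⁺]_dilute/[Hg²⁺]_conc = 7.4 × 10^-4/0.17 = 0.00435.
E = 0 − (RT/nF) ln Q = −((8.314×300)/(2×96500))(-5.437) = 0.0703 V.

0.070 V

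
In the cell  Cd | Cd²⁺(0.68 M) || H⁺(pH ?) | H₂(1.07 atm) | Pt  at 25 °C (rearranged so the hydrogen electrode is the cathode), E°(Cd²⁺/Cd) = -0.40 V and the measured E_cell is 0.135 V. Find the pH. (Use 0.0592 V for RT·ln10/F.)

E°_cell = 0.40 V and n = 2.
log Q = n(E° − E)/0.0592 = 2×(0.40 − 0.135)/0.0592 = 8.953.
With Q = [Cd²⁺]·P(H₂) / [H⁺]^2, solving for [H⁺] gives log[H⁺] = -4.545, so pH = 4.55.

pH = 4.55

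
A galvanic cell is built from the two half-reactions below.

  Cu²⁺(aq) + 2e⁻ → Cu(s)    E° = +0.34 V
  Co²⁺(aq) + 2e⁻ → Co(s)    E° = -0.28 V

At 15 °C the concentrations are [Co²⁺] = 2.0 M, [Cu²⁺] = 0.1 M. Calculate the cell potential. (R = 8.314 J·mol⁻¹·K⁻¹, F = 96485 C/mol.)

The Cu²⁺/Cu couple has the higher reduction potential and acts as the cathode, so E°_cell = +0.34 − (-0.28) = 0.62 V.
Balancing electrons gives n = 2; the reaction quotient is Q = [Co²⁺]/[Cu²⁺] = 20.0.
E = E° − (RT/nF) ln Q = 0.62 − (8.314×288)/(2×96485) × (2.996) = 0.620 − 0.037 = 0.583 V.

0.583 V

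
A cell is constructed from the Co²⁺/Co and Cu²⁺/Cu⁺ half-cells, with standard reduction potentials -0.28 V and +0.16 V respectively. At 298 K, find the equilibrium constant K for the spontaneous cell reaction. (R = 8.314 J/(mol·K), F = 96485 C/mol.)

7.6 × 10^14

E°_cell = +0.16 − (-0.28) = 0.44 V, with n = 2 electrons transferred.
At equilibrium E = 0, so the Nernst equation gives ln K = nFE°/RT = (2)(96485)(0.44)/((8.314)(298)) = 34.27.
K = e^34.27 = 7.6 × 10^14.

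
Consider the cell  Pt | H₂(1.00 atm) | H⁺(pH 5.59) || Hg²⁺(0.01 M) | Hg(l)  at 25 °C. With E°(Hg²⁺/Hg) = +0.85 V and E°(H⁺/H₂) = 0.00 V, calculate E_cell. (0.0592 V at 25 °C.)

The Hg²⁺/Hg couple is the cathode, so E°_cell = 0.85 V; n = 2.
[H⁺] = 10^(−5.59) = 2.6 × 10^-6 M, and Q = [H⁺]^2 / ([Hg²⁺]·P(H₂)) = 6.61 × 10^-10.
E = E° − (0.0592/2) log Q = 0.85 − (0.0592/2)(-9.180) = 1.122 V.

1.12 V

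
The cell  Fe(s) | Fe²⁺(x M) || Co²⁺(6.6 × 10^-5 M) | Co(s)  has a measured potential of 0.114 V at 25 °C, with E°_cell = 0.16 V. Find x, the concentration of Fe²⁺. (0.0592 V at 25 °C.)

0.0024 M

From the Nernst equation, log Q = n(E° − E)/0.0592 = 2(0.16 − 0.114)/0.0592 = 1.554, so Q = 35.8.
With Q = [Fe²⁺]/[Co²⁺] and the known concentrations, [Fe²⁺] in the numerator gives [Fe²⁺] = 0.0024 M.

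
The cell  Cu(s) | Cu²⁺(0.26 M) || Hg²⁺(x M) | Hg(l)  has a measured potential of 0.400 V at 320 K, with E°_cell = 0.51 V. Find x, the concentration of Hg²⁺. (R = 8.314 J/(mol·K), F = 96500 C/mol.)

8.9 × 10^-5 M

From the Nernst equation, ln Q = nF(E° − E)/RT = 2×96500×(0.51 − 0.400)/(8.314×320) = 7.980, so Q = 2920.
With Q = [Cu²⁺]/[Hg²⁺] and the known concentrations, [Hg²⁺] in the denominator gives [Hg²⁺] = 8.9 × 10^-5 M.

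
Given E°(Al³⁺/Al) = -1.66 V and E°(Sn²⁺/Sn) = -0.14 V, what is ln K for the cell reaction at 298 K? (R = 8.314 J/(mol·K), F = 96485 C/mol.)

E°_cell = -0.14 − (-1.66) = 1.52 V, with n = 6 electrons transferred.
At equilibrium E = 0, so the Nernst equation gives ln K = nFE°/RT = (6)(96485)(1.52)/((8.314)(298)) = 355.16.

ln K = 355.2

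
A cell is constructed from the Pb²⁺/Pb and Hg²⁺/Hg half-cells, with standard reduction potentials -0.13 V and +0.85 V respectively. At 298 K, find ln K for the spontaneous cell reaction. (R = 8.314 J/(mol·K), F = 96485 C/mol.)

E°_cell = +0.85 − (-0.13) = 0.98 V, with n = 2 electrons transferred.
At equilibrium E = 0, so the Nernst equation gives ln K = nFE°/RT = (2)(96485)(0.98)/((8.314)(298)) = 76.33.

ln K = 76.3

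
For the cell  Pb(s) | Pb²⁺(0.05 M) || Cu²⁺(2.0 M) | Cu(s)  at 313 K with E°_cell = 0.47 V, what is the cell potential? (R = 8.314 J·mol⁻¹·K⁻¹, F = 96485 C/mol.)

Balancing electrons gives n = 2; the reaction quotient is Q = [Pb²⁺]/[Cu²⁺] = 0.0250.
E = E° − (RT/nF) ln Q = 0.47 − (8.314×313)/(2×96485) × (-3.689) = 0.470 + 0.050 = 0.520 V.

0.520 V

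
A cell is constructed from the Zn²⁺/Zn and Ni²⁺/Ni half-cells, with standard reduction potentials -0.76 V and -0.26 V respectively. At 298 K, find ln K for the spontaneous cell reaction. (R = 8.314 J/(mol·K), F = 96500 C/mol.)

ln K = 38.9

E°_cell = -0.26 − (-0.76) = 0.50 V, with n = 2 electrons transferred.
At equilibrium E = 0, so the Nernst equation gives ln K = nFE°/RT = (2)(96500)(0.50)/((8.314)(298)) = 38.95.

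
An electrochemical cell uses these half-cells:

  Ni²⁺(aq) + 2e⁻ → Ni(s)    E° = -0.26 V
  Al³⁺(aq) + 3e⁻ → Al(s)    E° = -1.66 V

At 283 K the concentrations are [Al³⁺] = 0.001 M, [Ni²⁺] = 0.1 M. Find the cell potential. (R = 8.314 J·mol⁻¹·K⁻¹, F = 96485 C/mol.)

1.43 V

The Ni²⁺/Ni couple has the higher reduction potential and acts as the cathode, so E°_cell = -0.26 − (-1.66) = 1.40 V.
Balancing electrons gives n = 6; the reaction quotient is Q = [Al³⁺]^2/[Ni²⁺]^3 = 0.00100.
E = E° − (RT/nF) ln Q = 1.40 − (8.314×283)/(6×96485) × (-6.908) = 1.400 + 0.028 = 1.428 V.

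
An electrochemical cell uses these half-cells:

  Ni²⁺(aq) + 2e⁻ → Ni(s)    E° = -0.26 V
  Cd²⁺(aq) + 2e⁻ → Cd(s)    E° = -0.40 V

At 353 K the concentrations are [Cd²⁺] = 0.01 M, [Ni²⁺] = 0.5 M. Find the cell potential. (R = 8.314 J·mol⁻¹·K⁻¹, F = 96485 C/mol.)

0.199 V

The Ni²⁺/Ni couple has the higher reduction potential and acts as the cathode, so E°_cell = -0.26 − (-0.40) = 0.14 V.
Balancing electrons gives n = 2; the reaction quotient is Q = [Cd²⁺]/[Ni²⁺] = 0.0200.
E = E° − (RT/nF) ln Q = 0.14 − (8.314×353)/(2×96485) × (-3.912) = 0.140 + 0.059 = 0.199 V.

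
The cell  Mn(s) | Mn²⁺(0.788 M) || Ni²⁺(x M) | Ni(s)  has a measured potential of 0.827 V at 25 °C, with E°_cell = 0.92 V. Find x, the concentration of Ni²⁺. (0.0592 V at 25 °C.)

From the Nernst equation, log Q = n(E° − E)/0.0592 = 2(0.92 − 0.827)/0.0592 = 3.142, so Q = 1390.
With Q = [Mn²⁺]/[Ni²⁺] and the known concentrations, [Ni²⁺] in the denominator gives [Ni²⁺] = 5.7 × 10^-4 M.

5.7 × 10^-4 M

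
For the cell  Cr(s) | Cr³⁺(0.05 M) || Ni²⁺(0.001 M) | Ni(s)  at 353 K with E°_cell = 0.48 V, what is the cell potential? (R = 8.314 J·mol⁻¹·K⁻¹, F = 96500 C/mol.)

0.405 V

Balancing electrons gives n = 6; the reaction quotient is Q = [Cr³⁺]^2/[Ni²⁺]^3 = 2.5 × 10^6.
E = E° − (RT/nF) ln Q = 0.48 − (8.314×353)/(6×96500) × (14.732) = 0.480 − 0.075 = 0.405 V.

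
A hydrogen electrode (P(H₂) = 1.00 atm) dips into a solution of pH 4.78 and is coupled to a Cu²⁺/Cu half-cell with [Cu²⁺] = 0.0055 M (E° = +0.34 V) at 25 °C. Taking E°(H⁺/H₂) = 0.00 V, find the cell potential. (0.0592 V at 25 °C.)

The Cu²⁺/Cu couple is the cathode, so E°_cell = 0.34 V; n = 2.
[H⁺] = 10^(−4.78) = 1.7 × 10^-5 M, and Q = [H⁺]^2 / ([Cu²⁺]·P(H₂)) = 5.01 × 10^-8.
E = E° − (0.0592/2) log Q = 0.34 − (0.0592/2)(-7.300) = 0.556 V.

0.56 V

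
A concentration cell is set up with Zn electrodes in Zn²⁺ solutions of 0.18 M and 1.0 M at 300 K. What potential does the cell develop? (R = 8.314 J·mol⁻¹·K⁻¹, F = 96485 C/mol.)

Both half-cells are Zn²⁺/Zn, so E°_cell = 0. The concentrated side is the cathode; the cell reaction moves Zn²⁺ from high to low concentration with n = 2.
Q = [Zn²⁺]_dilute/[Zn²⁺]_conc = 0.18/1.0 = 0.180.
E = 0 − (RT/nF) ln Q = −((8.314×300)/(2×96485))(-1.715) = 0.0222 V.

0.022 V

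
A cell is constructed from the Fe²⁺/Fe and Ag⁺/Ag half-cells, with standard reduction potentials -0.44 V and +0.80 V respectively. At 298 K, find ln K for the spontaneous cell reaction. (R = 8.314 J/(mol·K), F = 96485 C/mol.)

E°_cell = +0.80 − (-0.44) = 1.24 V, with n = 2 electrons transferred.
At equilibrium E = 0, so the Nernst equation gives ln K = nFE°/RT = (2)(96485)(1.24)/((8.314)(298)) = 96.58.

ln K = 96.6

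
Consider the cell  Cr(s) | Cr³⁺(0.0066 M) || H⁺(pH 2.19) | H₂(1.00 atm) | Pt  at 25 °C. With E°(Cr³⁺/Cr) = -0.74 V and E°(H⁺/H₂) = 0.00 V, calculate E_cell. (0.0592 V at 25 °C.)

The hydrogen couple is the cathode, so E°_cell = 0.74 V; n = 6.
[H⁺] = 10^(−2.19) = 0.0065 M, and Q = [Cr³⁺]^2·P(H₂)^3 / [H⁺]^6 = 6.01 × 10^8.
E = E° − (0.0592/6) log Q = 0.74 − (0.0592/6)(8.779) = 0.653 V.

0.65 V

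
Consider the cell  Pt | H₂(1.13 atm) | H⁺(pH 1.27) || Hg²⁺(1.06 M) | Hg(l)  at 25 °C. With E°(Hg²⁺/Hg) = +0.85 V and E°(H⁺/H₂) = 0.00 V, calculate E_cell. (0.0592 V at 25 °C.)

0.93 V

The Hg²⁺/Hg couple is the cathode, so E°_cell = 0.85 V; n = 2.
[H⁺] = 10^(−1.27) = 0.054 M, and Q = [H⁺]^2 / ([Hg²⁺]·P(H₂)) = 0.00241.
E = E° − (0.0592/2) log Q = 0.85 − (0.0592/2)(-2.618) = 0.927 V.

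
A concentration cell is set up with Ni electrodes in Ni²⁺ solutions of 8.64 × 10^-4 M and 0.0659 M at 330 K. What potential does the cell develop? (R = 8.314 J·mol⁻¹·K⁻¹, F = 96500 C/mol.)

0.062 V

Both half-cells are Ni²⁺/Ni, so E°_cell = 0. The concentrated side is the cathode; the cell reaction moves Ni²⁺ from high to low concentration with n = 2.
Q = [Ni²⁺]_dilute/[Ni²⁺]_conc = 8.64 × 10^-4/0.0659 = 0.0131.
E = 0 − (RT/nF) ln Q = −((8.314×330)/(2×96500))(-4.334) = 0.0616 V.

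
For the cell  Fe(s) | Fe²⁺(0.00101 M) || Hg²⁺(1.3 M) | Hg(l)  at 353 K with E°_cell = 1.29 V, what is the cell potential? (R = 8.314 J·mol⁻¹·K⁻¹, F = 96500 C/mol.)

1.40 V

Balancing electrons gives n = 2; the reaction quotient is Q = [Fe²⁺]/[Hg²⁺] = 7.77 × 10^-4.
E = E° − (RT/nF) ln Q = 1.29 − (8.314×353)/(2×96500) × (-7.160) = 1.290 + 0.109 = 1.399 V.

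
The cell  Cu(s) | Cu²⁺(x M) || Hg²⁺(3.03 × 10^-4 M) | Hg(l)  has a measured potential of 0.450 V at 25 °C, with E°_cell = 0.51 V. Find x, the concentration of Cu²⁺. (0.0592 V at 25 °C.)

0.032 M

From the Nernst equation, log Q = n(E° − E)/0.0592 = 2(0.51 − 0.450)/0.0592 = 2.027, so Q = 106.
With Q = [Cu²⁺]/[Hg²⁺] and the known concentrations, [Cu²⁺] in the numerator gives [Cu²⁺] = 0.032 M.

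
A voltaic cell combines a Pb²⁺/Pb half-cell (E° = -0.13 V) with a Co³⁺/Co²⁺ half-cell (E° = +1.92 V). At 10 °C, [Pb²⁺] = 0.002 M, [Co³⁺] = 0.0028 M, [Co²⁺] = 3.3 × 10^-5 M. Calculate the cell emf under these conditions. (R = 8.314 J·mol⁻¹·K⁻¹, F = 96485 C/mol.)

2.23 V

The Co³⁺/Co²⁺ couple has the higher reduction potential and acts as the cathode, so E°_cell = +1.92 − (-0.13) = 2.05 V.
Balancing electrons gives n = 2; the reaction quotient is Q = [Pb²⁺]·[Co²⁺]^2/[Co³⁺]^2 = 2.78 × 10^-7.
E = E° − (RT/nF) ln Q = 2.05 − (8.314×283)/(2×96485) × (-15.096) = 2.050 + 0.184 = 2.234 V.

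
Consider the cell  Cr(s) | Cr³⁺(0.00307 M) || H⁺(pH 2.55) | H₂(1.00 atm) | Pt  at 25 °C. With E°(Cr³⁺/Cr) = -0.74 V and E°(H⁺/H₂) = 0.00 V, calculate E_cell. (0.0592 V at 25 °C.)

The hydrogen couple is the cathode, so E°_cell = 0.74 V; n = 6.
[H⁺] = 10^(−2.55) = 0.0028 M, and Q = [Cr³⁺]^2·P(H₂)^3 / [H⁺]^6 = 1.88 × 10^10.
E = E° − (0.0592/6) log Q = 0.74 − (0.0592/6)(10.274) = 0.639 V.

0.64 V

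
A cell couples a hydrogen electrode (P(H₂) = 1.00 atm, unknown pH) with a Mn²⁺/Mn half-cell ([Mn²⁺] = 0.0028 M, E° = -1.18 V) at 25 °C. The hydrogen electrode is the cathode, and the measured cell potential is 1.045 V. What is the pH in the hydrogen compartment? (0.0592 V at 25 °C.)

pH = 3.56

E°_cell = 1.18 V and n = 2.
log Q = n(E° − E)/0.0592 = 2×(1.18 − 1.045)/0.0592 = 4.561.
With Q = [Mn²⁺]·P(H₂) / [H⁺]^2, solving for [H⁺] gives log[H⁺] = -3.557, so pH = 3.56.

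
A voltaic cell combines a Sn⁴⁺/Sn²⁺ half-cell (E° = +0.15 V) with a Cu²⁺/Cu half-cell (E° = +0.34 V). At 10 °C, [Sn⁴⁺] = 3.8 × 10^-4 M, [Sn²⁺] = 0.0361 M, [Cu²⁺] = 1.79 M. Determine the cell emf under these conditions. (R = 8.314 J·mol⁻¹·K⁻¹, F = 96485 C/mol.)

0.253 V

The Cu²⁺/Cu couple has the higher reduction potential and acts as the cathode, so E°_cell = +0.34 − (+0.15) = 0.19 V.
Balancing electrons gives n = 2; the reaction quotient is Q = [Sn⁴⁺]/([Sn²⁺]·[Cu²⁺]) = 0.00588.
E = E° − (RT/nF) ln Q = 0.19 − (8.314×283)/(2×96485) × (-5.136) = 0.190 + 0.063 = 0.253 V.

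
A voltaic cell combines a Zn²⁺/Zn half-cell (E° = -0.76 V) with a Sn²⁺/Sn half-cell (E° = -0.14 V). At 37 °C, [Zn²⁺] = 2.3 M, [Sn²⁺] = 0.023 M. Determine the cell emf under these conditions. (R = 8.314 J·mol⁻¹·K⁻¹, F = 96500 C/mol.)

0.559 V

The Sn²⁺/Sn couple has the higher reduction potential and acts as the cathode, so E°_cell = -0.14 − (-0.76) = 0.62 V.
Balancing electrons gives n = 2; the reaction quotient is Q = [Zn²⁺]/[Sn²⁺] = 100.
E = E° − (RT/nF) ln Q = 0.62 − (8.314×310)/(2×96500) × (4.605) = 0.620 − 0.061 = 0.559 V.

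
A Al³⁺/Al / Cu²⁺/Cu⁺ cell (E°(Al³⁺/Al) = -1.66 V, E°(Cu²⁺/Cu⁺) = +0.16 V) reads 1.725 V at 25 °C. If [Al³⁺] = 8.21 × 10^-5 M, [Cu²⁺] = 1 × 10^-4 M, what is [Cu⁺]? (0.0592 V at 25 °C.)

0.093 M

From the Nernst equation, log Q = n(E° − E)/0.0592 = 3(1.82 − 1.725)/0.0592 = 4.814, so Q = 6.52 × 10^4.
With Q = [Al³⁺]·[Cu⁺]^3/[Cu²⁺]^3 and the known concentrations, [Cu⁺]^3 in the numerator gives [Cu⁺] = 0.093 M.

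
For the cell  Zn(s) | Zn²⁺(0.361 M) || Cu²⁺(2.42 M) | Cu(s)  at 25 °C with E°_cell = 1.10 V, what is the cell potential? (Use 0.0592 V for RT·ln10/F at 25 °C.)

Balancing electrons gives n = 2; the reaction quotient is Q = [Zn²⁺]/[Cu²⁺] = 0.149.
At 25 °C, E = E° − (0.0592/n) log Q = 1.10 − (0.0592/2)(-0.826) = 1.100 + 0.024 = 1.124 V.

1.12 V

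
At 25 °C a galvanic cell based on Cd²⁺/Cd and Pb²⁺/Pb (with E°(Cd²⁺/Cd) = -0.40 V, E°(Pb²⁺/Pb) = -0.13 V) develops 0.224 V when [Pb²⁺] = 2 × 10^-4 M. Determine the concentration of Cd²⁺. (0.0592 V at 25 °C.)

0.0072 M

From the Nernst equation, log Q = n(E° − E)/0.0592 = 2(0.27 − 0.224)/0.0592 = 1.554, so Q = 35.8.
With Q = [Cd²⁺]/[Pb²⁺] and the known concentrations, [Cd²⁺] in the numerator gives [Cd²⁺] = 0.0072 M.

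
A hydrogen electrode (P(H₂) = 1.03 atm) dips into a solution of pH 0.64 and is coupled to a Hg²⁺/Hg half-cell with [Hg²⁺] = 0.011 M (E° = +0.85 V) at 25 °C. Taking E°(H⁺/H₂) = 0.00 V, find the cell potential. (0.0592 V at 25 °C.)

The Hg²⁺/Hg couple is the cathode, so E°_cell = 0.85 V; n = 2.
[H⁺] = 10^(−0.64) = 0.23 M, and Q = [H⁺]^2 / ([Hg²⁺]·P(H₂)) = 4.63.
E = E° − (0.0592/2) log Q = 0.85 − (0.0592/2)(0.666) = 0.830 V.

0.83 V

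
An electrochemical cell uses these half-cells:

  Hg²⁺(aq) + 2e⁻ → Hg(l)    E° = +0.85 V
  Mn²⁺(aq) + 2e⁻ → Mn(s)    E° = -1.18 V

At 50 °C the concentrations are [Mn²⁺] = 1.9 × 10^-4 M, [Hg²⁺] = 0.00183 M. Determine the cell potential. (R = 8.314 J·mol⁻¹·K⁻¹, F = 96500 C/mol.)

2.06 V

The Hg²⁺/Hg couple has the higher reduction potential and acts as the cathode, so E°_cell = +0.85 − (-1.18) = 2.03 V.
Balancing electrons gives n = 2; the reaction quotient is Q = [Mn²⁺]/[Hg²⁺] = 0.104.
E = E° − (RT/nF) ln Q = 2.03 − (8.314×323)/(2×96500) × (-2.265) = 2.030 + 0.032 = 2.062 V.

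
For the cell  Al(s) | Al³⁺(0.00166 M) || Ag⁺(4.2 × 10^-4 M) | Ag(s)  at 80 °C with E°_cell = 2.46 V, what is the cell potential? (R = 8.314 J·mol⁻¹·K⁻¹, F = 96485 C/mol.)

Balancing electrons gives n = 3; the reaction quotient is Q = [Al³⁺]/[Ag⁺]^3 = 2.24 × 10^7.
E = E° − (RT/nF) ln Q = 2.46 − (8.314×353)/(3×96485) × (16.925) = 2.460 − 0.172 = 2.288 V.

2.29 V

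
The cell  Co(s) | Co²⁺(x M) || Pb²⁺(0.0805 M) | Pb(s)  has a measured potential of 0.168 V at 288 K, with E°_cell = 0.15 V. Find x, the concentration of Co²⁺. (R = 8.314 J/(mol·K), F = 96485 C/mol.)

From the Nernst equation, ln Q = nF(E° − E)/RT = 2×96485×(0.15 − 0.168)/(8.314×288) = -1.451, so Q = 0.234.
With Q = [Co²⁺]/[Pb²⁺] and the known concentrations, [Co²⁺] in the numerator gives [Co²⁺] = 0.019 M.

0.019 M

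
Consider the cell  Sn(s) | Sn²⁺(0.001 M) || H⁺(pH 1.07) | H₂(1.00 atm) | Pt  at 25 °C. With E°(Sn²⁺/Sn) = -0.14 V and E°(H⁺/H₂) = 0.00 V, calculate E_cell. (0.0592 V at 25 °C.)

0.17 V

The hydrogen couple is the cathode, so E°_cell = 0.14 V; n = 2.
[H⁺] = 10^(−1.07) = 0.085 M, and Q = [Sn²⁺]·P(H₂) / [H⁺]^2 = 0.138.
E = E° − (0.0592/2) log Q = 0.14 − (0.0592/2)(-0.860) = 0.165 V.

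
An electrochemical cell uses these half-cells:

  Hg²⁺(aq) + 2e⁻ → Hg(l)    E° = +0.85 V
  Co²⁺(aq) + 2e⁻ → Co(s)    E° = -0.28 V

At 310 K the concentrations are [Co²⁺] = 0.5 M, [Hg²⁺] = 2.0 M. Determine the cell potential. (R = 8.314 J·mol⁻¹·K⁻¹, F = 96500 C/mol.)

1.15 V

The Hg²⁺/Hg couple has the higher reduction potential and acts as the cathode, so E°_cell = +0.85 − (-0.28) = 1.13 V.
Balancing electrons gives n = 2; the reaction quotient is Q = [Co²⁺]/[Hg²⁺] = 0.250.
E = E° − (RT/nF) ln Q = 1.13 − (8.314×310)/(2×96500) × (-1.386) = 1.130 + 0.019 = 1.149 V.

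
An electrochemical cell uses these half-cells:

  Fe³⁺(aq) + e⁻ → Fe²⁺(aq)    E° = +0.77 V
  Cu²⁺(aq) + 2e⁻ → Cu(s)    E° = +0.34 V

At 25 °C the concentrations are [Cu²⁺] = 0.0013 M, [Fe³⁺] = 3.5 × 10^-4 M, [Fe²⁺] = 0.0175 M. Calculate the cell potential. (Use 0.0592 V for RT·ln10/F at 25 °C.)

The Fe³⁺/Fe²⁺ couple has the higher reduction potential and acts as the cathode, so E°_cell = +0.77 − (+0.34) = 0.43 V.
Balancing electrons gives n = 2; the reaction quotient is Q = [Cu²⁺]·[Fe²⁺]^2/[Fe³⁺]^2 = 3.25.
At 25 °C, E = E° − (0.0592/n) log Q = 0.43 − (0.0592/2)(0.512) = 0.430 − 0.015 = 0.415 V.

0.415 V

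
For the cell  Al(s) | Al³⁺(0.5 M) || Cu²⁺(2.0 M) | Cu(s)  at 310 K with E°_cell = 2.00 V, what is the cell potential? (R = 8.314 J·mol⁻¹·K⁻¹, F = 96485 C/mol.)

2.02 V

Balancing electrons gives n = 6; the reaction quotient is Q = [Al³⁺]^2/[Cu²⁺]^3 = 0.0312.
E = E° − (RT/nF) ln Q = 2.00 − (8.314×310)/(6×96485) × (-3.466) = 2.000 + 0.015 = 2.015 V.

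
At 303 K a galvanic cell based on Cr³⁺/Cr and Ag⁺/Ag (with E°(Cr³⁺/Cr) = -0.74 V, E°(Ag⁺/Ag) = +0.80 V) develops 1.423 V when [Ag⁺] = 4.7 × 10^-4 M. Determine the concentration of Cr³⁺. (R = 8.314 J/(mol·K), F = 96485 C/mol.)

7.2 × 10^-5 M

From the Nernst equation, ln Q = nF(E° − E)/RT = 3×96485×(1.54 − 1.423)/(8.314×303) = 13.444, so Q = 6.89 × 10^5.
With Q = [Cr³⁺]/[Ag⁺]^3 and the known concentrations, [Cr³⁺] in the numerator gives [Cr³⁺] = 7.2 × 10^-5 M.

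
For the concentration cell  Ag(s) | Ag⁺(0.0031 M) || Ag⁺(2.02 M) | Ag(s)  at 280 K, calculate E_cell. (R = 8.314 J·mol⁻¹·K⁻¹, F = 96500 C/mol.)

Both half-cells are Ag⁺/Ag, so E°_cell = 0. The concentrated side is the cathode; the cell reaction moves Ag⁺ from high to low concentration with n = 1.
Q = [Ag⁺]_dilute/[Ag⁺]_conc = 0.0031/2.02 = 0.00153.
E = 0 − (RT/nF) ln Q = −((8.314×280)/(1×96500))(-6.479) = 0.1563 V.

0.16 V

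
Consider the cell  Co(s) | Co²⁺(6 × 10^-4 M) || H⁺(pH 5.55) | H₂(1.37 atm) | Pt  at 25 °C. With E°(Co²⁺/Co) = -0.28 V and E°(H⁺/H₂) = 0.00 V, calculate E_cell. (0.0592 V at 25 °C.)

The hydrogen couple is the cathode, so E°_cell = 0.28 V; n = 2.
[H⁺] = 10^(−5.55) = 2.8 × 10^-6 M, and Q = [Co²⁺]·P(H₂) / [H⁺]^2 = 1.03 × 10^8.
E = E° − (0.0592/2) log Q = 0.28 − (0.0592/2)(8.015) = 0.043 V.

0.043 V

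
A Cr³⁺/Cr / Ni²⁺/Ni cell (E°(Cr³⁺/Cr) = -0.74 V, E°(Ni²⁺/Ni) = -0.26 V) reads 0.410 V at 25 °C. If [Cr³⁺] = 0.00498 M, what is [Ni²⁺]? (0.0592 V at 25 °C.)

From the Nernst equation, log Q = n(E° − E)/0.0592 = 6(0.48 − 0.410)/0.0592 = 7.095, so Q = 1.24 × 10^7.
With Q = [Cr³⁺]^2/[Ni²⁺]^3 and the known concentrations, [Ni²⁺]^3 in the denominator gives [Ni²⁺] = 1.3 × 10^-4 M.

1.3 × 10^-4 M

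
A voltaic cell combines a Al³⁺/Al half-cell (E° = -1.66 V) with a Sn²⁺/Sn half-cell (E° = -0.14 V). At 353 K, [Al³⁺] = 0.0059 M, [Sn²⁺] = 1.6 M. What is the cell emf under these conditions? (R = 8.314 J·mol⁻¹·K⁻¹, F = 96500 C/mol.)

1.58 V

The Sn²⁺/Sn couple has the higher reduction potential and acts as the cathode, so E°_cell = -0.14 − (-1.66) = 1.52 V.
Balancing electrons gives n = 6; the reaction quotient is Q = [Al³⁺]^2/[Sn²⁺]^3 = 8.5 × 10^-6.
E = E° − (RT/nF) ln Q = 1.52 − (8.314×353)/(6×96500) × (-11.676) = 1.520 + 0.059 = 1.579 V.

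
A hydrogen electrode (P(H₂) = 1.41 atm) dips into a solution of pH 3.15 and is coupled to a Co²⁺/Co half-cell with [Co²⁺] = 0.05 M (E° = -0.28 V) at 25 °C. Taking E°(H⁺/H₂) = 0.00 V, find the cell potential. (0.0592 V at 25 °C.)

The hydrogen couple is the cathode, so E°_cell = 0.28 V; n = 2.
[H⁺] = 10^(−3.15) = 7.1 × 10^-4 M, and Q = [Co²⁺]·P(H₂) / [H⁺]^2 = 1.41 × 10^5.
E = E° − (0.0592/2) log Q = 0.28 − (0.0592/2)(5.148) = 0.128 V.

0.13 V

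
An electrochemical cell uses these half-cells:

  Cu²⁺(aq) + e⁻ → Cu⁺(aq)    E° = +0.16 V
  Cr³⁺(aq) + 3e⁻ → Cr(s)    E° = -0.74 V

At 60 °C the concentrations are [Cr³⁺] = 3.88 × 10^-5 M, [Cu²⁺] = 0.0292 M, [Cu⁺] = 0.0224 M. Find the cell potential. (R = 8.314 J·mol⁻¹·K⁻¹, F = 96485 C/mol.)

1.00 V

The Cu²⁺/Cu⁺ couple has the higher reduction potential and acts as the cathode, so E°_cell = +0.16 − (-0.74) = 0.90 V.
Balancing electrons gives n = 3; the reaction quotient is Q = [Cr³⁺]·[Cu⁺]^3/[Cu²⁺]^3 = 1.75 × 10^-5.
E = E° − (RT/nF) ln Q = 0.90 − (8.314×333)/(3×96485) × (-10.952) = 0.900 + 0.105 = 1.005 V.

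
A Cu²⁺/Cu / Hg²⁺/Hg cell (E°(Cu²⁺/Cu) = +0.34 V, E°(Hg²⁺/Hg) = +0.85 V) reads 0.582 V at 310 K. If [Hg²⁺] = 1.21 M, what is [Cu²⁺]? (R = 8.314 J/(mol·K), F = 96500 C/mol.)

0.0055 M

From the Nernst equation, ln Q = nF(E° − E)/RT = 2×96500×(0.51 − 0.582)/(8.314×310) = -5.392, so Q = 0.00455.
With Q = [Cu²⁺]/[Hg²⁺] and the known concentrations, [Cu²⁺] in the numerator gives [Cu²⁺] = 0.0055 M.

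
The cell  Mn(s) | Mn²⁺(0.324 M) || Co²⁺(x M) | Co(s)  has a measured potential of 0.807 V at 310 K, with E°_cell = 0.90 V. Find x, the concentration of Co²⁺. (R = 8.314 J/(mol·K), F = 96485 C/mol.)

From the Nernst equation, ln Q = nF(E° − E)/RT = 2×96485×(0.90 − 0.807)/(8.314×310) = 6.963, so Q = 1060.
With Q = [Mn²⁺]/[Co²⁺] and the known concentrations, [Co²⁺] in the denominator gives [Co²⁺] = 3.1 × 10^-4 M.

3.1 × 10^-4 M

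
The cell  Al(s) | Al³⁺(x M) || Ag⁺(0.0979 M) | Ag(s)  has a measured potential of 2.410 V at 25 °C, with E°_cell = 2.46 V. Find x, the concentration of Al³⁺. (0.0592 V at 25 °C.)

0.32 M

From the Nernst equation, log Q = n(E° − E)/0.0592 = 3(2.46 − 2.410)/0.0592 = 2.534, so Q = 342.
With Q = [Al³⁺]/[Ag⁺]^3 and the known concentrations, [Al³⁺] in the numerator gives [Al³⁺] = 0.32 M.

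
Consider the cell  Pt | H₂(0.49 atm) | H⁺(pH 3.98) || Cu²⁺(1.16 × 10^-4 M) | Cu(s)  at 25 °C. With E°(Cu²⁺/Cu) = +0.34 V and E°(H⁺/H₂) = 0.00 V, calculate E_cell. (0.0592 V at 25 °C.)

The Cu²⁺/Cu couple is the cathode, so E°_cell = 0.34 V; n = 2.
[H⁺] = 10^(−3.98) = 1 × 10^-4 M, and Q = [H⁺]^2 / ([Cu²⁺]·P(H₂)) = 1.93 × 10^-4.
E = E° − (0.0592/2) log Q = 0.34 − (0.0592/2)(-3.715) = 0.450 V.

0.45 V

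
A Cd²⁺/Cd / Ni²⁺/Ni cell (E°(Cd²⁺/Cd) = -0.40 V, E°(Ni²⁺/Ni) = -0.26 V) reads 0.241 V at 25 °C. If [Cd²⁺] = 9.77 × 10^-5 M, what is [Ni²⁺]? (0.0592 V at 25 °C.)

From the Nernst equation, log Q = n(E° − E)/0.0592 = 2(0.14 − 0.241)/0.0592 = -3.412, so Q = 3.87 × 10^-4.
With Q = [Cd²⁺]/[Ni²⁺] and the known concentrations, [Ni²⁺] in the denominator gives [Ni²⁺] = 0.25 M.

0.25 M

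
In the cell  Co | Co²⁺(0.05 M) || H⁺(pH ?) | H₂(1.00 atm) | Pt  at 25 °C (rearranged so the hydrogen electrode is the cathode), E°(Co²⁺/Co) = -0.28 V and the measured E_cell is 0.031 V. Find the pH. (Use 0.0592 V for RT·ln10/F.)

E°_cell = 0.28 V and n = 2.
log Q = n(E° − E)/0.0592 = 2×(0.28 − 0.031)/0.0592 = 8.412.
With Q = [Co²⁺]·P(H₂) / [H⁺]^2, solving for [H⁺] gives log[H⁺] = -4.857, so pH = 4.86.

pH = 4.86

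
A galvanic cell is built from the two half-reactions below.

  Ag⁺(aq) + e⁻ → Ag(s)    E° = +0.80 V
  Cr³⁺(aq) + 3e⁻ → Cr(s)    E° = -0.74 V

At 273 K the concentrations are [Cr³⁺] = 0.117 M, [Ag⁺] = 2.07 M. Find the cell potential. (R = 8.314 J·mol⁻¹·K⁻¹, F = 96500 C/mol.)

The Ag⁺/Ag couple has the higher reduction potential and acts as the cathode, so E°_cell = +0.80 − (-0.74) = 1.54 V.
Balancing electrons gives n = 3; the reaction quotient is Q = [Cr³⁺]/[Ag⁺]^3 = 0.0132.
E = E° − (RT/nF) ln Q = 1.54 − (8.314×273)/(3×96500) × (-4.328) = 1.540 + 0.034 = 1.574 V.

1.57 V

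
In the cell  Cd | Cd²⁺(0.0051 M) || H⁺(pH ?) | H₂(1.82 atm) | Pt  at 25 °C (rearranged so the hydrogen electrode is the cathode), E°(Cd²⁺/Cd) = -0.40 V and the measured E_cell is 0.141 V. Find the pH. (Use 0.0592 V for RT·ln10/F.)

pH = 5.39

E°_cell = 0.40 V and n = 2.
log Q = n(E° − E)/0.0592 = 2×(0.40 − 0.141)/0.0592 = 8.750.
With Q = [Cd²⁺]·P(H₂) / [H⁺]^2, solving for [H⁺] gives log[H⁺] = -5.391, so pH = 5.39.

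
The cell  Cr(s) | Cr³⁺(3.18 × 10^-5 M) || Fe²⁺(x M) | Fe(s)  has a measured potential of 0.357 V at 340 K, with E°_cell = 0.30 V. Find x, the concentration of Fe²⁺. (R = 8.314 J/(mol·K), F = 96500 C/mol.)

0.049 M

From the Nernst equation, ln Q = nF(E° − E)/RT = 6×96500×(0.30 − 0.357)/(8.314×340) = -11.675, so Q = 8.5 × 10^-6.
With Q = [Cr³⁺]^2/[Fe²⁺]^3 and the known concentrations, [Fe²⁺]^3 in the denominator gives [Fe²⁺] = 0.049 M.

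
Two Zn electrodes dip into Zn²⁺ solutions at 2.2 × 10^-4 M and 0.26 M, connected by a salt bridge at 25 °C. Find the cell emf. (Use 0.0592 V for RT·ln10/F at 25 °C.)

0.091 V

Both half-cells are Zn²⁺/Zn, so E°_cell = 0. The concentrated side is the cathode; the cell reaction moves Zn²⁺ from high to low concentration with n = 2.
Q = [Zn²⁺]_dilute/[Zn²⁺]_conc = 2.2 × 10^-4/0.26 = 8.46 × 10^-4.
E = 0 − (0.0592/2) log Q = −(0.0592/2)(-3.073) = 0.0910 V.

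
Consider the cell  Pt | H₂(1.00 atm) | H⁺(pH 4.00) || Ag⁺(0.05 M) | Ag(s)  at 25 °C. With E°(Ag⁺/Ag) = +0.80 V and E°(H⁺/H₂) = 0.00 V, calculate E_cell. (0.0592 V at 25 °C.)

The Ag⁺/Ag couple is the cathode, so E°_cell = 0.80 V; n = 2.
[H⁺] = 10^(−4.00) = 1 × 10^-4 M, and Q = [H⁺]^2 / ([Ag⁺]^2·P(H₂)) = 4 × 10^-6.
E = E° − (0.0592/2) log Q = 0.80 − (0.0592/2)(-5.398) = 0.960 V.

0.96 V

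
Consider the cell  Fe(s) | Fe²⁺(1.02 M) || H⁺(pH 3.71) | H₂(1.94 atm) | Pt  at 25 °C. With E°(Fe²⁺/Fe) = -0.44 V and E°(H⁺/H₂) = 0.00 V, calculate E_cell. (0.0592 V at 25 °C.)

0.21 V

The hydrogen couple is the cathode, so E°_cell = 0.44 V; n = 2.
[H⁺] = 10^(−3.71) = 1.9 × 10^-4 M, and Q = [Fe²⁺]·P(H₂) / [H⁺]^2 = 5.2 × 10^7.
E = E° − (0.0592/2) log Q = 0.44 − (0.0592/2)(7.716) = 0.212 V.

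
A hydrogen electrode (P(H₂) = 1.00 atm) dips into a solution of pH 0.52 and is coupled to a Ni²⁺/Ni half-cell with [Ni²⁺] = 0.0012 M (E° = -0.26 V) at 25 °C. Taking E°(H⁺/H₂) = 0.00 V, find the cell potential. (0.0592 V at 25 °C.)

The hydrogen couple is the cathode, so E°_cell = 0.26 V; n = 2.
[H⁺] = 10^(−0.52) = 0.30 M, and Q = [Ni²⁺]·P(H₂) / [H⁺]^2 = 0.0132.
E = E° − (0.0592/2) log Q = 0.26 − (0.0592/2)(-1.881) = 0.316 V.

0.32 V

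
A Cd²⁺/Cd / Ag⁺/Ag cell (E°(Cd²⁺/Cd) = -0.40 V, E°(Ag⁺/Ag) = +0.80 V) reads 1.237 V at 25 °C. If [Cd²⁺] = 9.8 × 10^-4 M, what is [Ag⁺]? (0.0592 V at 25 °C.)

0.13 M

From the Nernst equation, log Q = n(E° − E)/0.0592 = 2(1.20 − 1.237)/0.0592 = -1.250, so Q = 0.0562.
With Q = [Cd²⁺]/[Ag⁺]^2 and the known concentrations, [Ag⁺]^2 in the denominator gives [Ag⁺] = 0.13 M.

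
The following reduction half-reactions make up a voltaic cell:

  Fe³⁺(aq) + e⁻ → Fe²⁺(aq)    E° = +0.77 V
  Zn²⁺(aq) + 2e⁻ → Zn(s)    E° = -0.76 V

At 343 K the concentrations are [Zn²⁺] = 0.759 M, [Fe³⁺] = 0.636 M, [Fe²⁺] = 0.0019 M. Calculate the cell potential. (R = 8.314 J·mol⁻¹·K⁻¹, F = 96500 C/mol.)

The Fe³⁺/Fe²⁺ couple has the higher reduction potential and acts as the cathode, so E°_cell = +0.77 − (-0.76) = 1.53 V.
Balancing electrons gives n = 2; the reaction quotient is Q = [Zn²⁺]·[Fe²⁺]^2/[Fe³⁺]^2 = 6.77 × 10^-6.
E = E° − (RT/nF) ln Q = 1.53 − (8.314×343)/(2×96500) × (-11.902) = 1.530 + 0.176 = 1.706 V.

1.71 V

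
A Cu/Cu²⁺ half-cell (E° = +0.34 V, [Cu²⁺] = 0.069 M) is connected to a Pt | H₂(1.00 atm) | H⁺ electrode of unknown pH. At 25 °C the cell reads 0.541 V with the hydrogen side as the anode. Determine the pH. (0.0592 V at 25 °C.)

pH = 3.98

E°_cell = 0.34 V and n = 2.
log Q = n(E° − E)/0.0592 = 2×(0.34 − 0.541)/0.0592 = -6.791.
With Q = [H⁺]^2 / ([Cu²⁺]·P(H₂)), solving for [H⁺] gives log[H⁺] = -3.976, so pH = 3.98.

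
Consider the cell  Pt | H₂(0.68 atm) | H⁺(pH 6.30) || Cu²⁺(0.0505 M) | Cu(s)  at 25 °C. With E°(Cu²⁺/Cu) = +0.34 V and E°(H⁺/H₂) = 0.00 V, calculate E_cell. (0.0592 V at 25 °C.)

0.67 V

The Cu²⁺/Cu couple is the cathode, so E°_cell = 0.34 V; n = 2.
[H⁺] = 10^(−6.30) = 5 × 10^-7 M, and Q = [H⁺]^2 / ([Cu²⁺]·P(H₂)) = 7.31 × 10^-12.
E = E° − (0.0592/2) log Q = 0.34 − (0.0592/2)(-11.136) = 0.670 V.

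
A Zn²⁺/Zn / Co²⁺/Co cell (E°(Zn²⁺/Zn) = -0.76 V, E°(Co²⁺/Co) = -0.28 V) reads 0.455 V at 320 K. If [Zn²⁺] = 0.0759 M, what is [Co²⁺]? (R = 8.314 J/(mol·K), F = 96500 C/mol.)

From the Nernst equation, ln Q = nF(E° − E)/RT = 2×96500×(0.48 − 0.455)/(8.314×320) = 1.814, so Q = 6.13.
With Q = [Zn²⁺]/[Co²⁺] and the known concentrations, [Co²⁺] in the denominator gives [Co²⁺] = 0.012 M.

0.012 M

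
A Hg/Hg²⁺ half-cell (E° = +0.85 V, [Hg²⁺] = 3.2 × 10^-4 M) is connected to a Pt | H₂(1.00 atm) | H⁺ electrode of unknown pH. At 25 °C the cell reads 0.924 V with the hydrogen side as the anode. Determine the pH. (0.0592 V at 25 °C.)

pH = 3.00

E°_cell = 0.85 V and n = 2.
log Q = n(E° − E)/0.0592 = 2×(0.85 − 0.924)/0.0592 = -2.500.
With Q = [H⁺]^2 / ([Hg²⁺]·P(H₂)), solving for [H⁺] gives log[H⁺] = -2.997, so pH = 3.00.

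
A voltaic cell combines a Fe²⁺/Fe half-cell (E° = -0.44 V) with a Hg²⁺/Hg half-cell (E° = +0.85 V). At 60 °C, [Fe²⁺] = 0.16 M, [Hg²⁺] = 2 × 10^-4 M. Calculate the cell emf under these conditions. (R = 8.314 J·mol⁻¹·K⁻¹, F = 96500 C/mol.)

1.19 V

The Hg²⁺/Hg couple has the higher reduction potential and acts as the cathode, so E°_cell = +0.85 − (-0.44) = 1.29 V.
Balancing electrons gives n = 2; the reaction quotient is Q = [Fe²⁺]/[Hg²⁺] = 800.
E = E° − (RT/nF) ln Q = 1.29 − (8.314×333)/(2×96500) × (6.685) = 1.290 − 0.096 = 1.194 V.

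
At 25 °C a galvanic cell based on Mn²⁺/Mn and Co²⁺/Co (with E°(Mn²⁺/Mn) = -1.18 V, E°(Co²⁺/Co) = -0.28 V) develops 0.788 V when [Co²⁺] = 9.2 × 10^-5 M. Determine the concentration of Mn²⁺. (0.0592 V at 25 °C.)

0.56 M

From the Nernst equation, log Q = n(E° − E)/0.0592 = 2(0.90 − 0.788)/0.0592 = 3.784, so Q = 6080.
With Q = [Mn²⁺]/[Co²⁺] and the known concentrations, [Mn²⁺] in the numerator gives [Mn²⁺] = 0.56 M.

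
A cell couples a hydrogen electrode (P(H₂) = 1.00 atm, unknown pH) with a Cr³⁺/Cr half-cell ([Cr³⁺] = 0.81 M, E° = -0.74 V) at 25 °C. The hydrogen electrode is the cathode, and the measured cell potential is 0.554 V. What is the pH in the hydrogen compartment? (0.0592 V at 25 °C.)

E°_cell = 0.74 V and n = 6.
log Q = n(E° − E)/0.0592 = 6×(0.74 − 0.554)/0.0592 = 18.851.
With Q = [Cr³⁺]^2·P(H₂)^3 / [H⁺]^6, solving for [H⁺] gives log[H⁺] = -3.172, so pH = 3.17.

pH = 3.17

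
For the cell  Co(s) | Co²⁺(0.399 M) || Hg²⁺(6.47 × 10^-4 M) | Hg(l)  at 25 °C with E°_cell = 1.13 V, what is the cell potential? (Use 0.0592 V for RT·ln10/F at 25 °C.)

1.05 V

Balancing electrons gives n = 2; the reaction quotient is Q = [Co²⁺]/[Hg²⁺] = 617.
At 25 °C, E = E° − (0.0592/n) log Q = 1.13 − (0.0592/2)(2.790) = 1.130 − 0.083 = 1.047 V.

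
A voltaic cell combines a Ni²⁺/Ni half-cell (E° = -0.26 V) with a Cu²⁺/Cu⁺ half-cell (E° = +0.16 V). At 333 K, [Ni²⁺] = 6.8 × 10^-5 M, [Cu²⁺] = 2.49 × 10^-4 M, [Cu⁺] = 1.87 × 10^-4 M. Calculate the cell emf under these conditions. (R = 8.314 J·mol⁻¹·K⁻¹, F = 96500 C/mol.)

0.566 V

The Cu²⁺/Cu⁺ couple has the higher reduction potential and acts as the cathode, so E°_cell = +0.16 − (-0.26) = 0.42 V.
Balancing electrons gives n = 2; the reaction quotient is Q = [Ni²⁺]·[Cu⁺]^2/[Cu²⁺]^2 = 3.84 × 10^-5.
E = E° − (RT/nF) ln Q = 0.42 − (8.314×333)/(2×96500) × (-10.169) = 0.420 + 0.146 = 0.566 V.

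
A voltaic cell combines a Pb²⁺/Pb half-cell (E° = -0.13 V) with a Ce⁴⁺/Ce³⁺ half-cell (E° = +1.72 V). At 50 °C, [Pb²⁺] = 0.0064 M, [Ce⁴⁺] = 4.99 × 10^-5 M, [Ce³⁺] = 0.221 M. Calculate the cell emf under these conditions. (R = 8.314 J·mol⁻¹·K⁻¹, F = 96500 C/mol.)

1.69 V

The Ce⁴⁺/Ce³⁺ couple has the higher reduction potential and acts as the cathode, so E°_cell = +1.72 − (-0.13) = 1.85 V.
Balancing electrons gives n = 2; the reaction quotient is Q = [Pb²⁺]·[Ce³⁺]^2/[Ce⁴⁺]^2 = 1.26 × 10^5.
E = E° − (RT/nF) ln Q = 1.85 − (8.314×323)/(2×96500) × (11.740) = 1.850 − 0.163 = 1.687 V.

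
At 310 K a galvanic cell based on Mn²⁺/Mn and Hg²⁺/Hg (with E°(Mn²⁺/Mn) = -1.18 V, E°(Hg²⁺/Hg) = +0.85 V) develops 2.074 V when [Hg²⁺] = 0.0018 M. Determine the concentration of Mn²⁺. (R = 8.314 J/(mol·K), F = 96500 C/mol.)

From the Nernst equation, ln Q = nF(E° − E)/RT = 2×96500×(2.03 − 2.074)/(8.314×310) = -3.295, so Q = 0.0371.
With Q = [Mn²⁺]/[Hg²⁺] and the known concentrations, [Mn²⁺] in the numerator gives [Mn²⁺] = 6.7 × 10^-5 M.

6.7 × 10^-5 M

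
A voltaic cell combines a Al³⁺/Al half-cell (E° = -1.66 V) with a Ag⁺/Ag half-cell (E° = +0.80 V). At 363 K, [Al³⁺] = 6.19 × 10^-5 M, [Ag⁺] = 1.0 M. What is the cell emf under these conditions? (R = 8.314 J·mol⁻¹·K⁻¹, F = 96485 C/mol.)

2.56 V

The Ag⁺/Ag couple has the higher reduction potential and acts as the cathode, so E°_cell = +0.80 − (-1.66) = 2.46 V.
Balancing electrons gives n = 3; the reaction quotient is Q = [Al³⁺]/[Ag⁺]^3 = 6.19 × 10^-5.
E = E° − (RT/nF) ln Q = 2.46 − (8.314×363)/(3×96485) × (-9.690) = 2.460 + 0.101 = 2.561 V.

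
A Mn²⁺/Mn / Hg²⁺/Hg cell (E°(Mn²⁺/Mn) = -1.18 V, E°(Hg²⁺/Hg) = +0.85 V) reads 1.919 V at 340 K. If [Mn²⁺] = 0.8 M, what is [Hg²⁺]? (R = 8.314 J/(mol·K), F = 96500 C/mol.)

4.1 × 10^-4 M

From the Nernst equation, ln Q = nF(E° − E)/RT = 2×96500×(2.03 − 1.919)/(8.314×340) = 7.579, so Q = 1960.
With Q = [Mn²⁺]/[Hg²⁺] and the known concentrations, [Hg²⁺] in the denominator gives [Hg²⁺] = 4.1 × 10^-4 M.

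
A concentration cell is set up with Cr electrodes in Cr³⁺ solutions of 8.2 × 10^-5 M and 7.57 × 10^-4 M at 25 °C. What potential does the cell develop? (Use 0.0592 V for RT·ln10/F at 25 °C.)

Both half-cells are Cr³⁺/Cr, so E°_cell = 0. The concentrated side is the cathode; the cell reaction moves Cr³⁺ from high to low concentration with n = 3.
Q = [Cr³⁺]_dilute/[Cr³⁺]_conc = 8.2 × 10^-5/7.57 × 10^-4 = 0.108.
E = 0 − (0.0592/3) log Q = −(0.0592/3)(-0.965) = 0.0190 V.

0.019 V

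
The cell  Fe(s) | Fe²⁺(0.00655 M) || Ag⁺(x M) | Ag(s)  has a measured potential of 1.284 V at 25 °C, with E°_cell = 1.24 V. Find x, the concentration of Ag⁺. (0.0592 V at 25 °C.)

0.45 M

From the Nernst equation, log Q = n(E° − E)/0.0592 = 2(1.24 − 1.284)/0.0592 = -1.486, so Q = 0.0326.
With Q = [Fe²⁺]/[Ag⁺]^2 and the known concentrations, [Ag⁺]^2 in the denominator gives [Ag⁺] = 0.45 M.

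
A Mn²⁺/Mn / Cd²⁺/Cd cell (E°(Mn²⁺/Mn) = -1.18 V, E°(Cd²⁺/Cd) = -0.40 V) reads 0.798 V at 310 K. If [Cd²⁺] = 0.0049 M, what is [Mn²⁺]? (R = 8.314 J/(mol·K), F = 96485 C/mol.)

0.0013 M

From the Nernst equation, ln Q = nF(E° − E)/RT = 2×96485×(0.78 − 0.798)/(8.314×310) = -1.348, so Q = 0.260.
With Q = [Mn²⁺]/[Cd²⁺] and the known concentrations, [Mn²⁺] in the numerator gives [Mn²⁺] = 0.0013 M.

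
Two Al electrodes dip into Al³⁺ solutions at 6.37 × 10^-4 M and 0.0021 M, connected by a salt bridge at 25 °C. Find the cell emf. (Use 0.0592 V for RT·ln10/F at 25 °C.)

Both half-cells are Al³⁺/Al, so E°_cell = 0. The concentrated side is the cathode; the cell reaction moves Al³⁺ from high to low concentration with n = 3.
Q = [Al³⁺]_dilute/[Al³⁺]_conc = 6.37 × 10^-4/0.0021 = 0.303.
E = 0 − (0.0592/3) log Q = −(0.0592/3)(-0.518) = 0.0102 V.

0.010 V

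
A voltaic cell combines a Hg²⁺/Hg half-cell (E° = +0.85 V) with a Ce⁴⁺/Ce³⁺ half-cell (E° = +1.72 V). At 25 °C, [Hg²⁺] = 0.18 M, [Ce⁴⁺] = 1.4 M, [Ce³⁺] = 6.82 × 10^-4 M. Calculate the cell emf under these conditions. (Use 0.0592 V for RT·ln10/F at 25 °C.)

1.09 V

The Ce⁴⁺/Ce³⁺ couple has the higher reduction potential and acts as the cathode, so E°_cell = +1.72 − (+0.85) = 0.87 V.
Balancing electrons gives n = 2; the reaction quotient is Q = [Hg²⁺]·[Ce³⁺]^2/[Ce⁴⁺]^2 = 4.27 × 10^-8.
At 25 °C, E = E° − (0.0592/n) log Q = 0.87 − (0.0592/2)(-7.369) = 0.870 + 0.218 = 1.088 V.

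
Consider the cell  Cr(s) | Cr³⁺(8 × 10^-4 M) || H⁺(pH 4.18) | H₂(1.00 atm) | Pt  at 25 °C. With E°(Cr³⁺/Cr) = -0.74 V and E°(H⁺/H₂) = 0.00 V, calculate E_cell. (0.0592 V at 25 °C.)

The hydrogen couple is the cathode, so E°_cell = 0.74 V; n = 6.
[H⁺] = 10^(−4.18) = 6.6 × 10^-5 M, and Q = [Cr³⁺]^2·P(H₂)^3 / [H⁺]^6 = 7.69 × 10^18.
E = E° − (0.0592/6) log Q = 0.74 − (0.0592/6)(18.886) = 0.554 V.

0.55 V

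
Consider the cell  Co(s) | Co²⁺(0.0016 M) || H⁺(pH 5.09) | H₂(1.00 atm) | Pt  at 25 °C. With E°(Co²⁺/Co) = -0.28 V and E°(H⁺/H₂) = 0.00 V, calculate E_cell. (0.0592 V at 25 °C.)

The hydrogen couple is the cathode, so E°_cell = 0.28 V; n = 2.
[H⁺] = 10^(−5.09) = 8.1 × 10^-6 M, and Q = [Co²⁺]·P(H₂) / [H⁺]^2 = 2.42 × 10^7.
E = E° − (0.0592/2) log Q = 0.28 − (0.0592/2)(7.384) = 0.061 V.

0.061 V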